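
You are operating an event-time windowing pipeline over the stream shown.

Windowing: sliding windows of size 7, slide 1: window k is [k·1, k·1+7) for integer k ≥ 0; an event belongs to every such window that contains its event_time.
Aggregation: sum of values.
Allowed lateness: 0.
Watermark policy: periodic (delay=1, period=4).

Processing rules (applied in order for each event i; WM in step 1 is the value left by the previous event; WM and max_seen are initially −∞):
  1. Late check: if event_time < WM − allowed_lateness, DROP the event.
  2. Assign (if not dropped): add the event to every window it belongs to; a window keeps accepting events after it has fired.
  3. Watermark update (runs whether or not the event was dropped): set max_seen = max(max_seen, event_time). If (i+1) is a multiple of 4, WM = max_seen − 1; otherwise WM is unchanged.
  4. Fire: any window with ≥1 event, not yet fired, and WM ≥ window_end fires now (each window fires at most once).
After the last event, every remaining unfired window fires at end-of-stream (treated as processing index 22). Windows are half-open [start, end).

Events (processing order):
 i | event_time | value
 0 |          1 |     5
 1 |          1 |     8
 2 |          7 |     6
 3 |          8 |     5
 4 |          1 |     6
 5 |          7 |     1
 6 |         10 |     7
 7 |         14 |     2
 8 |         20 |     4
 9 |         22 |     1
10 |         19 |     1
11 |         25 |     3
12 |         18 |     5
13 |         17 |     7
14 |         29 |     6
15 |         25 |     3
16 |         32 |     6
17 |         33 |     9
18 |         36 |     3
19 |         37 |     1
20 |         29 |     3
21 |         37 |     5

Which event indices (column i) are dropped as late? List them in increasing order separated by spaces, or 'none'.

4 12 13 20

i=0 t=1 v=5: → [1,8),[0,7); WM=−∞
i=1 t=1 v=8: → [1,8),[0,7); WM=−∞
i=2 t=7 v=6: → [7,14),[6,13),[5,12),[4,11),[3,10),[2,9),[1,8); WM=−∞
i=3 t=8 v=5: → [8,15),[7,14),[6,13),[5,12),[4,11),[3,10),[2,9); WM=7; [0,7) fires=13
i=4 t=1 v=6: DROP (t<7-0); WM=7
i=5 t=7 v=1: → [7,14),[6,13),[5,12),[4,11),[3,10),[2,9),[1,8); WM=7
i=6 t=10 v=7: → [10,17),[9,16),[8,15),[7,14),[6,13),[5,12),[4,11); WM=7
i=7 t=14 v=2: → [14,21),[13,20),[12,19),[11,18),[10,17),[9,16),[8,15); WM=13; [1,8) fires=20 [2,9) fires=12 [3,10) fires=12 [4,11) fires=19 [5,12) fires=19 [6,13) fires=19
i=8 t=20 v=4: → [20,27),[19,26),[18,25),[17,24),[16,23),[15,22),[14,21); WM=13
i=9 t=22 v=1: → [22,29),[21,28),[20,27),[19,26),[18,25),[17,24),[16,23); WM=13
i=10 t=19 v=1: → [19,26),[18,25),[17,24),[16,23),[15,22),[14,21),[13,20); WM=13
i=11 t=25 v=3: → [25,32),[24,31),[23,30),[22,29),[21,28),[20,27),[19,26); WM=24; [7,14) fires=19 [8,15) fires=14 [9,16) fires=9 [10,17) fires=9 [11,18) fires=2 [12,19) fires=2 [13,20) fires=3 [14,21) fires=7 [15,22) fires=5 [16,23) fires=6 [17,24) fires=6
i=12 t=18 v=5: DROP (t<24-0); WM=24
i=13 t=17 v=7: DROP (t<24-0); WM=24
i=14 t=29 v=6: → [29,36),[28,35),[27,34),[26,33),[25,32),[24,31),[23,30); WM=24
i=15 t=25 v=3: → [25,32),[24,31),[23,30),[22,29),[21,28),[20,27),[19,26); WM=28; [18,25) fires=6 [19,26) fires=12 [20,27) fires=11 [21,28) fires=7
i=16 t=32 v=6: → [32,39),[31,38),[30,37),[29,36),[28,35),[27,34),[26,33); WM=28
i=17 t=33 v=9: → [33,40),[32,39),[31,38),[30,37),[29,36),[28,35),[27,34); WM=28
i=18 t=36 v=3: → [36,43),[35,42),[34,41),[33,40),[32,39),[31,38),[30,37); WM=28
i=19 t=37 v=1: → [37,44),[36,43),[35,42),[34,41),[33,40),[32,39),[31,38); WM=36; [22,29) fires=7 [23,30) fires=12 [24,31) fires=12 [25,32) fires=12 [26,33) fires=12 [27,34) fires=21 [28,35) fires=21 [29,36) fires=21
i=20 t=29 v=3: DROP (t<36-0); WM=36
i=21 t=37 v=5: → [37,44),[36,43),[35,42),[34,41),[33,40),[32,39),[31,38); WM=36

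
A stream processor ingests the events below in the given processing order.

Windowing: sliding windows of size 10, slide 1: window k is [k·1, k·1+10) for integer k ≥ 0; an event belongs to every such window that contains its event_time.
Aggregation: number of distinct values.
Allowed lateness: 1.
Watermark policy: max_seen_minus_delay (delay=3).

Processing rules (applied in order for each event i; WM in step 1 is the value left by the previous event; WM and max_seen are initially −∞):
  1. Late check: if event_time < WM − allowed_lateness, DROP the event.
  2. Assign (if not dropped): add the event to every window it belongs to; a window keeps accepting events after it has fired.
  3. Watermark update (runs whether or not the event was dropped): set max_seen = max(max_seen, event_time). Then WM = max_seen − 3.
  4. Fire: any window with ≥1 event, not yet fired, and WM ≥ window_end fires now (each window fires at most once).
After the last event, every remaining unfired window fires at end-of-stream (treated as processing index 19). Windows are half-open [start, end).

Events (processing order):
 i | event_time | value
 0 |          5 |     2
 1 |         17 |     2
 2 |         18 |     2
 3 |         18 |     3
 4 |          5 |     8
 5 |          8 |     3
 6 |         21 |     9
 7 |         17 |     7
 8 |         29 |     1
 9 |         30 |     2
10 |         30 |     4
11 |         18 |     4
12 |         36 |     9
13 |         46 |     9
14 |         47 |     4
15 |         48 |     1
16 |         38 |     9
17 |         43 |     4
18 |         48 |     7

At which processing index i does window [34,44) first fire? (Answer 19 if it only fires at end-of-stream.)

14

i=0 t=5 v=2: → [5,15),[4,14),[3,13),[2,12),[1,11),[0,10); WM=2
i=1 t=17 v=2: → [17,27),[16,26),[15,25),[14,24),[13,23),[12,22),[11,21),[10,20),[9,19),[8,18); WM=14; [0,10) fires=1 [1,11) fires=1 [2,12) fires=1 [3,13) fires=1 [4,14) fires=1
i=2 t=18 v=2: → [18,28),[17,27),[16,26),[15,25),[14,24),[13,23),[12,22),[11,21),[10,20),[9,19); WM=15; [5,15) fires=1
i=3 t=18 v=3: → [18,28),[17,27),[16,26),[15,25),[14,24),[13,23),[12,22),[11,21),[10,20),[9,19); WM=15
i=4 t=5 v=8: DROP (t<15-1); WM=15
i=5 t=8 v=3: DROP (t<15-1); WM=15
i=6 t=21 v=9: → [21,31),[20,30),[19,29),[18,28),[17,27),[16,26),[15,25),[14,24),[13,23),[12,22); WM=18; [8,18) fires=1
i=7 t=17 v=7: → [17,27),[16,26),[15,25),[14,24),[13,23),[12,22),[11,21),[10,20),[9,19),[8,18); WM=18
i=8 t=29 v=1: → [29,39),[28,38),[27,37),[26,36),[25,35),[24,34),[23,33),[22,32),[21,31),[20,30); WM=26; [9,19) fires=3 [10,20) fires=3 [11,21) fires=3 [12,22) fires=4 [13,23) fires=4 [14,24) fires=4 [15,25) fires=4 [16,26) fires=4
i=9 t=30 v=2: → [30,40),[29,39),[28,38),[27,37),[26,36),[25,35),[24,34),[23,33),[22,32),[21,31); WM=27; [17,27) fires=4
i=10 t=30 v=4: → [30,40),[29,39),[28,38),[27,37),[26,36),[25,35),[24,34),[23,33),[22,32),[21,31); WM=27
i=11 t=18 v=4: DROP (t<27-1); WM=27
i=12 t=36 v=9: → [36,46),[35,45),[34,44),[33,43),[32,42),[31,41),[30,40),[29,39),[28,38),[27,37); WM=33; [18,28) fires=3 [19,29) fires=1 [20,30) fires=2 [21,31) fires=4 [22,32) fires=3 [23,33) fires=3
i=13 t=46 v=9: → [46,56),[45,55),[44,54),[43,53),[42,52),[41,51),[40,50),[39,49),[38,48),[37,47); WM=43; [24,34) fires=3 [25,35) fires=3 [26,36) fires=3 [27,37) fires=4 [28,38) fires=4 [29,39) fires=4 [30,40) fires=3 [31,41) fires=1 [32,42) fires=1 [33,43) fires=1
i=14 t=47 v=4: → [47,57),[46,56),[45,55),[44,54),[43,53),[42,52),[41,51),[40,50),[39,49),[38,48); WM=44; [34,44) fires=1
i=15 t=48 v=1: → [48,58),[47,57),[46,56),[45,55),[44,54),[43,53),[42,52),[41,51),[40,50),[39,49); WM=45; [35,45) fires=1
i=16 t=38 v=9: DROP (t<45-1); WM=45
i=17 t=43 v=4: DROP (t<45-1); WM=45
i=18 t=48 v=7: → [48,58),[47,57),[46,56),[45,55),[44,54),[43,53),[42,52),[41,51),[40,50),[39,49); WM=45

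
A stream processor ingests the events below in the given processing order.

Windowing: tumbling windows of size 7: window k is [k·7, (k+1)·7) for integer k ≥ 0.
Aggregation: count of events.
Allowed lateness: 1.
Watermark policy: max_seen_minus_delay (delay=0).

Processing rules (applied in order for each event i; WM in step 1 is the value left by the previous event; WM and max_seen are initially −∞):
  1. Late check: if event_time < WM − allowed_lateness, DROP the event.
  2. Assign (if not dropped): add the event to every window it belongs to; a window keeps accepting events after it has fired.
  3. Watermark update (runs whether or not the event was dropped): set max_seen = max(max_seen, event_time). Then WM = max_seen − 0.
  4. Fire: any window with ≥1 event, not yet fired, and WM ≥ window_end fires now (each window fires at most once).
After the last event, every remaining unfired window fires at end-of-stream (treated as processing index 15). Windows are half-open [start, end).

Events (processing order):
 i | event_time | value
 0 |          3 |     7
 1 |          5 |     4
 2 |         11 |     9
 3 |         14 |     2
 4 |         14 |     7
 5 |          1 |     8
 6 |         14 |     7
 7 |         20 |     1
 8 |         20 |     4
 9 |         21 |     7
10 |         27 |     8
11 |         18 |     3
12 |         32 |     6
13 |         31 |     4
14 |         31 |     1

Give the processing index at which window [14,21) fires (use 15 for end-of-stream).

9

i=0 t=3 v=7: → [0,7); WM=3
i=1 t=5 v=4: → [0,7); WM=5
i=2 t=11 v=9: → [7,14); WM=11; [0,7) fires=2
i=3 t=14 v=2: → [14,21); WM=14; [7,14) fires=1
i=4 t=14 v=7: → [14,21); WM=14
i=5 t=1 v=8: DROP (t<14-1); WM=14
i=6 t=14 v=7: → [14,21); WM=14
i=7 t=20 v=1: → [14,21); WM=20
i=8 t=20 v=4: → [14,21); WM=20
i=9 t=21 v=7: → [21,28); WM=21; [14,21) fires=5
i=10 t=27 v=8: → [21,28); WM=27
i=11 t=18 v=3: DROP (t<27-1); WM=27
i=12 t=32 v=6: → [28,35); WM=32; [21,28) fires=2
i=13 t=31 v=4: → [28,35); WM=32
i=14 t=31 v=1: → [28,35); WM=32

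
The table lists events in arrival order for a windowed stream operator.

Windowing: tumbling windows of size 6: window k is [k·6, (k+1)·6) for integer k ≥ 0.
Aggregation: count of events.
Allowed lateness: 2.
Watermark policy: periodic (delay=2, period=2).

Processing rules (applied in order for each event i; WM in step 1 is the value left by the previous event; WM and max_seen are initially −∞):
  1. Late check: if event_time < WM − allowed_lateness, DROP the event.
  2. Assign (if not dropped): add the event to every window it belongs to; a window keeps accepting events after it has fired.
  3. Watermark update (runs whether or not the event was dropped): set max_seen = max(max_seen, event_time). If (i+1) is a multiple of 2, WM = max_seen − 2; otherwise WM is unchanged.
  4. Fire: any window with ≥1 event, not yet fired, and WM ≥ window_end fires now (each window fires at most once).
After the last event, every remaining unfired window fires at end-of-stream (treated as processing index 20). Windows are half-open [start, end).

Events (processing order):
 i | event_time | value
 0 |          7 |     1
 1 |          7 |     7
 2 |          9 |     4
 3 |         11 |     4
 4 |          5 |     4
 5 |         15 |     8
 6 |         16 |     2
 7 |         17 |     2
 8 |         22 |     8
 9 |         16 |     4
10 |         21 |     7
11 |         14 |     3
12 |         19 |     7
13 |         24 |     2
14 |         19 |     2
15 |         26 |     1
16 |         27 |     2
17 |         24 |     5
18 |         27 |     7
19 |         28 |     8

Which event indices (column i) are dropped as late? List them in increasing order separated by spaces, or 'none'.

4 11 14

i=0 t=7 v=1: → [6,12); WM=−∞
i=1 t=7 v=7: → [6,12); WM=5
i=2 t=9 v=4: → [6,12); WM=5
i=3 t=11 v=4: → [6,12); WM=9
i=4 t=5 v=4: DROP (t<9-2); WM=9
i=5 t=15 v=8: → [12,18); WM=13; [6,12) fires=4
i=6 t=16 v=2: → [12,18); WM=13
i=7 t=17 v=2: → [12,18); WM=15
i=8 t=22 v=8: → [18,24); WM=15
i=9 t=16 v=4: → [12,18); WM=20; [12,18) fires=4
i=10 t=21 v=7: → [18,24); WM=20
i=11 t=14 v=3: DROP (t<20-2); WM=20
i=12 t=19 v=7: → [18,24); WM=20
i=13 t=24 v=2: → [24,30); WM=22
i=14 t=19 v=2: DROP (t<22-2); WM=22
i=15 t=26 v=1: → [24,30); WM=24; [18,24) fires=3
i=16 t=27 v=2: → [24,30); WM=24
i=17 t=24 v=5: → [24,30); WM=25
i=18 t=27 v=7: → [24,30); WM=25
i=19 t=28 v=8: → [24,30); WM=26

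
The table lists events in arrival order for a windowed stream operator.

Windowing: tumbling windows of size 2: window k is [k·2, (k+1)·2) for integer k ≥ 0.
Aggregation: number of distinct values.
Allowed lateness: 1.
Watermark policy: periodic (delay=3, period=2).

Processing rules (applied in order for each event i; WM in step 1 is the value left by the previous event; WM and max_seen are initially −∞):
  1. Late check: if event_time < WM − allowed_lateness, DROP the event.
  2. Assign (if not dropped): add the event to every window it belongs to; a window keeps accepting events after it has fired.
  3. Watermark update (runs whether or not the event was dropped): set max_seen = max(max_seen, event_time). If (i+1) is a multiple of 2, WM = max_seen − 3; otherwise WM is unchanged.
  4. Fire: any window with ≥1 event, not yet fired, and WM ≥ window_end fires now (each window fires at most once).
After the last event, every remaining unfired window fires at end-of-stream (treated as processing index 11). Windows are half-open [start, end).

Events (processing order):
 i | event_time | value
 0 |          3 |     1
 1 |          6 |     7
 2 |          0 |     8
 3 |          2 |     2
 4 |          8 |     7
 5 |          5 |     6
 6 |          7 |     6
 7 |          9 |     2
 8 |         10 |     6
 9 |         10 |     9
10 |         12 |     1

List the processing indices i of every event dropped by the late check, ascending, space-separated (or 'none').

i=0 t=3 v=1: → [2,4); WM=−∞
i=1 t=6 v=7: → [6,8); WM=3
i=2 t=0 v=8: DROP (t<3-1); WM=3
i=3 t=2 v=2: → [2,4); WM=3
i=4 t=8 v=7: → [8,10); WM=3
i=5 t=5 v=6: → [4,6); WM=5; [2,4) fires=2
i=6 t=7 v=6: → [6,8); WM=5
i=7 t=9 v=2: → [8,10); WM=6; [4,6) fires=1
i=8 t=10 v=6: → [10,12); WM=6
i=9 t=10 v=9: → [10,12); WM=7
i=10 t=12 v=1: → [12,14); WM=7

2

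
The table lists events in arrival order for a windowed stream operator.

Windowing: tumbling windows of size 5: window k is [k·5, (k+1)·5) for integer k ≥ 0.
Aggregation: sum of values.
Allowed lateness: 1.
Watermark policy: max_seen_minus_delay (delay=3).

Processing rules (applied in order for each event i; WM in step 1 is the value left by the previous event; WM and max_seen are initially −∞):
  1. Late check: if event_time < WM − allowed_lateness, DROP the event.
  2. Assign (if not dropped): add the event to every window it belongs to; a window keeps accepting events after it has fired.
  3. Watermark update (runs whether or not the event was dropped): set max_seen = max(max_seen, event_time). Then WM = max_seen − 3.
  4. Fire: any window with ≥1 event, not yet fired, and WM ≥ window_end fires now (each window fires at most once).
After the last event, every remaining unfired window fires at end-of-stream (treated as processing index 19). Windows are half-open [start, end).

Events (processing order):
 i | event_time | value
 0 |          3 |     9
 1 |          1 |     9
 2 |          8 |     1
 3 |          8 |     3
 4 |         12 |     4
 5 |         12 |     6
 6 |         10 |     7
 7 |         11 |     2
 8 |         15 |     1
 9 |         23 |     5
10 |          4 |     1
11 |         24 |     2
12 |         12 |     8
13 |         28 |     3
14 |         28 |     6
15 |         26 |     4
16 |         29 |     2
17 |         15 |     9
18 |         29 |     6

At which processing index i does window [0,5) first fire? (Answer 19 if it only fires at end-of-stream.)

2

i=0 t=3 v=9: → [0,5); WM=0
i=1 t=1 v=9: → [0,5); WM=0
i=2 t=8 v=1: → [5,10); WM=5; [0,5) fires=18
i=3 t=8 v=3: → [5,10); WM=5
i=4 t=12 v=4: → [10,15); WM=9
i=5 t=12 v=6: → [10,15); WM=9
i=6 t=10 v=7: → [10,15); WM=9
i=7 t=11 v=2: → [10,15); WM=9
i=8 t=15 v=1: → [15,20); WM=12; [5,10) fires=4
i=9 t=23 v=5: → [20,25); WM=20; [10,15) fires=19 [15,20) fires=1
i=10 t=4 v=1: DROP (t<20-1); WM=20
i=11 t=24 v=2: → [20,25); WM=21
i=12 t=12 v=8: DROP (t<21-1); WM=21
i=13 t=28 v=3: → [25,30); WM=25; [20,25) fires=7
i=14 t=28 v=6: → [25,30); WM=25
i=15 t=26 v=4: → [25,30); WM=25
i=16 t=29 v=2: → [25,30); WM=26
i=17 t=15 v=9: DROP (t<26-1); WM=26
i=18 t=29 v=6: → [25,30); WM=26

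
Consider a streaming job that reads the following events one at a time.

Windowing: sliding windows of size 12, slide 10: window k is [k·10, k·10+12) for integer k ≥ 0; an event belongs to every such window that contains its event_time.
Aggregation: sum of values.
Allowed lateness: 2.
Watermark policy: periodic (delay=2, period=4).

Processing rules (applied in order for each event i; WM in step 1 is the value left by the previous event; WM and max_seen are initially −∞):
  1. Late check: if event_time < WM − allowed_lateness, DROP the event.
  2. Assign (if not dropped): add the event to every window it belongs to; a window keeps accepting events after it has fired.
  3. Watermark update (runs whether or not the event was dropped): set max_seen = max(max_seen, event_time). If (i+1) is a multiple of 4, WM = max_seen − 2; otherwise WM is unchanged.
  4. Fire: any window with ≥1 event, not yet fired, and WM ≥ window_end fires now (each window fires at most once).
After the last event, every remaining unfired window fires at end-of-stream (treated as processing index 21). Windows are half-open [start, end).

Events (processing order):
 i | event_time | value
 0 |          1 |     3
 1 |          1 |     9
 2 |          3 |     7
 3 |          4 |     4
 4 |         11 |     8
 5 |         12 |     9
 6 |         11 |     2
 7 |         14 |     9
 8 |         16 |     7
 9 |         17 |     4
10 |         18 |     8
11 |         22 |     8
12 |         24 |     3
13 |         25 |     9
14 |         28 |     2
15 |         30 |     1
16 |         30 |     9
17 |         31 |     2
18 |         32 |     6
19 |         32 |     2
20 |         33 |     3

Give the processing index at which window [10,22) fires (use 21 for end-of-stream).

15

i=0 t=1 v=3: → [0,12); WM=−∞
i=1 t=1 v=9: → [0,12); WM=−∞
i=2 t=3 v=7: → [0,12); WM=−∞
i=3 t=4 v=4: → [0,12); WM=2
i=4 t=11 v=8: → [10,22),[0,12); WM=2
i=5 t=12 v=9: → [10,22); WM=2
i=6 t=11 v=2: → [10,22),[0,12); WM=2
i=7 t=14 v=9: → [10,22); WM=12; [0,12) fires=33
i=8 t=16 v=7: → [10,22); WM=12
i=9 t=17 v=4: → [10,22); WM=12
i=10 t=18 v=8: → [10,22); WM=12
i=11 t=22 v=8: → [20,32); WM=20
i=12 t=24 v=3: → [20,32); WM=20
i=13 t=25 v=9: → [20,32); WM=20
i=14 t=28 v=2: → [20,32); WM=20
i=15 t=30 v=1: → [30,42),[20,32); WM=28; [10,22) fires=47
i=16 t=30 v=9: → [30,42),[20,32); WM=28
i=17 t=31 v=2: → [30,42),[20,32); WM=28
i=18 t=32 v=6: → [30,42); WM=28
i=19 t=32 v=2: → [30,42); WM=30
i=20 t=33 v=3: → [30,42); WM=30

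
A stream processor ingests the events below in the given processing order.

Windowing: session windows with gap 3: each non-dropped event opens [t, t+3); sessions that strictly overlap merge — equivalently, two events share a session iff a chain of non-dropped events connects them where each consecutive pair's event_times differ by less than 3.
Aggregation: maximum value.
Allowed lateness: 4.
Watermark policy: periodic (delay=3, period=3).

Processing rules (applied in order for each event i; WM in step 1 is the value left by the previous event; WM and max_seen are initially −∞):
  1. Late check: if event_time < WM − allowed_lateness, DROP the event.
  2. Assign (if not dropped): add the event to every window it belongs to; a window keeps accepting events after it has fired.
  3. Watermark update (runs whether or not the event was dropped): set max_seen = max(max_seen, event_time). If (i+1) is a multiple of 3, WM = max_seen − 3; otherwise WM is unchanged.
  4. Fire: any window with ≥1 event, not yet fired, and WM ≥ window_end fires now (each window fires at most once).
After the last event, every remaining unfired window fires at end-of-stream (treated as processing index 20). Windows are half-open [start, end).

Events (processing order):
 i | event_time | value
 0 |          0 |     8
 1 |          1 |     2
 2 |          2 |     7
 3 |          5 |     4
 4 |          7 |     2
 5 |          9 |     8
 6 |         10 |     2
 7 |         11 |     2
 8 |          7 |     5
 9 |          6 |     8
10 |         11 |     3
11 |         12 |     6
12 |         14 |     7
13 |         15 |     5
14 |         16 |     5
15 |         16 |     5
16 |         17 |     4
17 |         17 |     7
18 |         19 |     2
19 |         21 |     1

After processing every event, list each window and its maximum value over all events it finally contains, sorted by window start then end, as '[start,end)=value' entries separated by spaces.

i=0 t=0 v=8: → [0,3); WM=−∞
i=1 t=1 v=2: → [0,4); WM=−∞
i=2 t=2 v=7: → [0,5); WM=-1
i=3 t=5 v=4: → [5,8); WM=-1
i=4 t=7 v=2: → [5,10); WM=-1
i=5 t=9 v=8: → [5,12); WM=6
i=6 t=10 v=2: → [5,13); WM=6
i=7 t=11 v=2: → [5,14); WM=6
i=8 t=7 v=5: → [5,14); WM=8
i=9 t=6 v=8: → [5,14); WM=8
i=10 t=11 v=3: → [5,14); WM=8
i=11 t=12 v=6: → [5,15); WM=9
i=12 t=14 v=7: → [5,17); WM=9
i=13 t=15 v=5: → [5,18); WM=9
i=14 t=16 v=5: → [5,19); WM=13
i=15 t=16 v=5: → [5,19); WM=13
i=16 t=17 v=4: → [5,20); WM=13
i=17 t=17 v=7: → [5,20); WM=14
i=18 t=19 v=2: → [5,22); WM=14
i=19 t=21 v=1: → [5,24); WM=14

[0,5)=8 [5,24)=8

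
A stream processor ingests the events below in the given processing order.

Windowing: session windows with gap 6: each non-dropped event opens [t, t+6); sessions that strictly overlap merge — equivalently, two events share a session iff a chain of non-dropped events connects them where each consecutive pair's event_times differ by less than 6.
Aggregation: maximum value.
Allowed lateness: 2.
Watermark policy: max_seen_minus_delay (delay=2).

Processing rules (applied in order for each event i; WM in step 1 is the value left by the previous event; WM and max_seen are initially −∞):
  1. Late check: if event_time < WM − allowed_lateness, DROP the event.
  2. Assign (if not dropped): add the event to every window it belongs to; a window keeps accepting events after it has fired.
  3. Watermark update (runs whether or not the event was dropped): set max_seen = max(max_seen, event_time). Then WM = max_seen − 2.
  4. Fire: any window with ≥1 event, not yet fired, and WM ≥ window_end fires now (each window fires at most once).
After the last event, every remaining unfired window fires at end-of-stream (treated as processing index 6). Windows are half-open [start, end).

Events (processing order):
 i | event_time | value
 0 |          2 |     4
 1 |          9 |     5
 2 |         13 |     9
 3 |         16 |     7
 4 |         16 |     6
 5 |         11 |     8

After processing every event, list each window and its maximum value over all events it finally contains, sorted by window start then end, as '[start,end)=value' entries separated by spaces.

i=0 t=2 v=4: → [2,8); WM=0
i=1 t=9 v=5: → [9,15); WM=7
i=2 t=13 v=9: → [9,19); WM=11
i=3 t=16 v=7: → [9,22); WM=14
i=4 t=16 v=6: → [9,22); WM=14
i=5 t=11 v=8: DROP (t<14-2); WM=14

[2,8)=4 [9,22)=9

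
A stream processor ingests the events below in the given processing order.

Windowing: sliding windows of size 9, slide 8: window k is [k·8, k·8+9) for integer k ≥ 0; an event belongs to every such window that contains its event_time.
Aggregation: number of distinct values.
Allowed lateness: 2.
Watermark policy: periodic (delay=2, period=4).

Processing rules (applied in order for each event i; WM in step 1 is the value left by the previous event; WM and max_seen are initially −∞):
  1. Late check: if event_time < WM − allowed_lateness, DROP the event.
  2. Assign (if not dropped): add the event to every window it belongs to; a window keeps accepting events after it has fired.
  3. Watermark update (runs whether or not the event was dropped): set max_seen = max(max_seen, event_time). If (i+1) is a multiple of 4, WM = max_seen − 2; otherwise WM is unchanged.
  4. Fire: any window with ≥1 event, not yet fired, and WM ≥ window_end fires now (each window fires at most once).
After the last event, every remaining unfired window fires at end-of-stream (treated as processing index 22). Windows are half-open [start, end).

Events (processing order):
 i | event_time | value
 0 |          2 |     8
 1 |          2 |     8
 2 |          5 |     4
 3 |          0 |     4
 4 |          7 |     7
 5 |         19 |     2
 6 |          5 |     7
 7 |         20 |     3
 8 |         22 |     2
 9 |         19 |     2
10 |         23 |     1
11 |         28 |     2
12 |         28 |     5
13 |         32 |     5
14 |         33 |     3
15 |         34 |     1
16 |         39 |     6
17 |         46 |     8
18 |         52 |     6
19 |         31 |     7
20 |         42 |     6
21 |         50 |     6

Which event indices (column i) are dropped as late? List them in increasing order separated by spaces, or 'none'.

20

i=0 t=2 v=8: → [0,9); WM=−∞
i=1 t=2 v=8: → [0,9); WM=−∞
i=2 t=5 v=4: → [0,9); WM=−∞
i=3 t=0 v=4: → [0,9); WM=3
i=4 t=7 v=7: → [0,9); WM=3
i=5 t=19 v=2: → [16,25); WM=3
i=6 t=5 v=7: → [0,9); WM=3
i=7 t=20 v=3: → [16,25); WM=18; [0,9) fires=3
i=8 t=22 v=2: → [16,25); WM=18
i=9 t=19 v=2: → [16,25); WM=18
i=10 t=23 v=1: → [16,25); WM=18
i=11 t=28 v=2: → [24,33); WM=26; [16,25) fires=3
i=12 t=28 v=5: → [24,33); WM=26
i=13 t=32 v=5: → [32,41),[24,33); WM=26
i=14 t=33 v=3: → [32,41); WM=26
i=15 t=34 v=1: → [32,41); WM=32
i=16 t=39 v=6: → [32,41); WM=32
i=17 t=46 v=8: → [40,49); WM=32
i=18 t=52 v=6: → [48,57); WM=32
i=19 t=31 v=7: → [24,33); WM=50; [24,33) fires=3 [32,41) fires=4 [40,49) fires=1
i=20 t=42 v=6: DROP (t<50-2); WM=50
i=21 t=50 v=6: → [48,57); WM=50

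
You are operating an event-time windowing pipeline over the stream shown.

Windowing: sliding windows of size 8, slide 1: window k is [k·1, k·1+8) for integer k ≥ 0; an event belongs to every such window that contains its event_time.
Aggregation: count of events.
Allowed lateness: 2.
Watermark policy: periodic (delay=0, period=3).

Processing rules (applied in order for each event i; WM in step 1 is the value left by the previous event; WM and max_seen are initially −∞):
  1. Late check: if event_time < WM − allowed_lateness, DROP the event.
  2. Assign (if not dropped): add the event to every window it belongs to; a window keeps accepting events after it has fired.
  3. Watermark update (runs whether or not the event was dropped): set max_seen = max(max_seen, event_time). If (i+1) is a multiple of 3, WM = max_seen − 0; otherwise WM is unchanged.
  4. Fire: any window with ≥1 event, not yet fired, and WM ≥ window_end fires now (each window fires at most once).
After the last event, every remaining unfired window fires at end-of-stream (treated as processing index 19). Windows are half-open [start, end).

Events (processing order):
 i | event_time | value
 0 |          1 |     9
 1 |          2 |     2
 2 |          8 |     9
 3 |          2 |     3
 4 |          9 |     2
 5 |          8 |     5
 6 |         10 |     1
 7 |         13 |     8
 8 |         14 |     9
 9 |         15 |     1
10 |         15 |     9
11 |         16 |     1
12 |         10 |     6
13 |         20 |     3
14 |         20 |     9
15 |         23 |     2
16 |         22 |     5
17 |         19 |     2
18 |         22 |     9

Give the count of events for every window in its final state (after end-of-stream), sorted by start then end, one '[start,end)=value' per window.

[0,8)=2 [1,9)=4 [2,10)=4 [3,11)=4 [4,12)=4 [5,13)=4 [6,14)=5 [7,15)=6 [8,16)=8 [9,17)=7 [10,18)=6 [11,19)=5 [12,20)=6 [13,21)=8 [14,22)=7 [15,23)=8 [16,24)=7 [17,25)=6 [18,26)=6 [19,27)=6 [20,28)=5 [21,29)=3 [22,30)=3 [23,31)=1

i=0 t=1 v=9: → [1,9),[0,8); WM=−∞
i=1 t=2 v=2: → [2,10),[1,9),[0,8); WM=−∞
i=2 t=8 v=9: → [8,16),[7,15),[6,14),[5,13),[4,12),[3,11),[2,10),[1,9); WM=8; [0,8) fires=2
i=3 t=2 v=3: DROP (t<8-2); WM=8
i=4 t=9 v=2: → [9,17),[8,16),[7,15),[6,14),[5,13),[4,12),[3,11),[2,10); WM=8
i=5 t=8 v=5: → [8,16),[7,15),[6,14),[5,13),[4,12),[3,11),[2,10),[1,9); WM=9; [1,9) fires=4
i=6 t=10 v=1: → [10,18),[9,17),[8,16),[7,15),[6,14),[5,13),[4,12),[3,11); WM=9
i=7 t=13 v=8: → [13,21),[12,20),[11,19),[10,18),[9,17),[8,16),[7,15),[6,14); WM=9
i=8 t=14 v=9: → [14,22),[13,21),[12,20),[11,19),[10,18),[9,17),[8,16),[7,15); WM=14; [2,10) fires=4 [3,11) fires=4 [4,12) fires=4 [5,13) fires=4 [6,14) fires=5
i=9 t=15 v=1: → [15,23),[14,22),[13,21),[12,20),[11,19),[10,18),[9,17),[8,16); WM=14
i=10 t=15 v=9: → [15,23),[14,22),[13,21),[12,20),[11,19),[10,18),[9,17),[8,16); WM=14
i=11 t=16 v=1: → [16,24),[15,23),[14,22),[13,21),[12,20),[11,19),[10,18),[9,17); WM=16; [7,15) fires=6 [8,16) fires=8
i=12 t=10 v=6: DROP (t<16-2); WM=16
i=13 t=20 v=3: → [20,28),[19,27),[18,26),[17,25),[16,24),[15,23),[14,22),[13,21); WM=16
i=14 t=20 v=9: → [20,28),[19,27),[18,26),[17,25),[16,24),[15,23),[14,22),[13,21); WM=20; [9,17) fires=7 [10,18) fires=6 [11,19) fires=5 [12,20) fires=5
i=15 t=23 v=2: → [23,31),[22,30),[21,29),[20,28),[19,27),[18,26),[17,25),[16,24); WM=20
i=16 t=22 v=5: → [22,30),[21,29),[20,28),[19,27),[18,26),[17,25),[16,24),[15,23); WM=20
i=17 t=19 v=2: → [19,27),[18,26),[17,25),[16,24),[15,23),[14,22),[13,21),[12,20); WM=23; [13,21) fires=8 [14,22) fires=7 [15,23) fires=7
i=18 t=22 v=9: → [22,30),[21,29),[20,28),[19,27),[18,26),[17,25),[16,24),[15,23); WM=23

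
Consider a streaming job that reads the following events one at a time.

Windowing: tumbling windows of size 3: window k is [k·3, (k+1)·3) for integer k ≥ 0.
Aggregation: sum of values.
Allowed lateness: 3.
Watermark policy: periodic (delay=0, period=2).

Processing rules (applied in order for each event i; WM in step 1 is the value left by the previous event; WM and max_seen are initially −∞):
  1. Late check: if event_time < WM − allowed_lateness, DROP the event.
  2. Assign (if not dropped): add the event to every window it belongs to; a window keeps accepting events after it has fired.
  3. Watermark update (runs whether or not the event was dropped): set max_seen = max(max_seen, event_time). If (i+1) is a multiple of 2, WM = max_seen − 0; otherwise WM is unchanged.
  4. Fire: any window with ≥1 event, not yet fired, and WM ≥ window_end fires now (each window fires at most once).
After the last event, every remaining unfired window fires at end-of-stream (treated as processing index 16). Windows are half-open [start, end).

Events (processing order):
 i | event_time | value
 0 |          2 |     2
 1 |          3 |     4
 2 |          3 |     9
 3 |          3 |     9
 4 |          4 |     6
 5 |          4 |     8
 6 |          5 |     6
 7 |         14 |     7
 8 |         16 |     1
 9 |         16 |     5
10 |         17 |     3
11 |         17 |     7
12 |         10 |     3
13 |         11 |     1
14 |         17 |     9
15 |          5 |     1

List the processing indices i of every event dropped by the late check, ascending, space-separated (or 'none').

12 13 15

i=0 t=2 v=2: → [0,3); WM=−∞
i=1 t=3 v=4: → [3,6); WM=3; [0,3) fires=2
i=2 t=3 v=9: → [3,6); WM=3
i=3 t=3 v=9: → [3,6); WM=3
i=4 t=4 v=6: → [3,6); WM=3
i=5 t=4 v=8: → [3,6); WM=4
i=6 t=5 v=6: → [3,6); WM=4
i=7 t=14 v=7: → [12,15); WM=14; [3,6) fires=42
i=8 t=16 v=1: → [15,18); WM=14
i=9 t=16 v=5: → [15,18); WM=16; [12,15) fires=7
i=10 t=17 v=3: → [15,18); WM=16
i=11 t=17 v=7: → [15,18); WM=17
i=12 t=10 v=3: DROP (t<17-3); WM=17
i=13 t=11 v=1: DROP (t<17-3); WM=17
i=14 t=17 v=9: → [15,18); WM=17
i=15 t=5 v=1: DROP (t<17-3); WM=17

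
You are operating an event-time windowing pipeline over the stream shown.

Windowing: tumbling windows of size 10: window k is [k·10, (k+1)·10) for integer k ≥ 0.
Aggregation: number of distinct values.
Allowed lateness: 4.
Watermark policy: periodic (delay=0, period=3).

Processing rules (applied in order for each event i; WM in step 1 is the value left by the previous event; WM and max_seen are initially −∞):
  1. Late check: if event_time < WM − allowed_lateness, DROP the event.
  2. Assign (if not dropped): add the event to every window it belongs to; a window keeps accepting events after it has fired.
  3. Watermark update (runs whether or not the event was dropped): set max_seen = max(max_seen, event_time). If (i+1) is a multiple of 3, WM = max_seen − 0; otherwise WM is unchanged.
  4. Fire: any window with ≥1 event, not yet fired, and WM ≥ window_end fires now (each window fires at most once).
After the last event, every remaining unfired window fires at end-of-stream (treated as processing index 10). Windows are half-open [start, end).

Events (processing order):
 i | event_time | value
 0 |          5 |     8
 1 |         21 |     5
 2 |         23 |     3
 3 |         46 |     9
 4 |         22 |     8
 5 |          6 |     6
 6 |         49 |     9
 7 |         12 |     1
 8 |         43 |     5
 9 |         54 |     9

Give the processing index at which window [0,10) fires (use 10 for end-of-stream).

i=0 t=5 v=8: → [0,10); WM=−∞
i=1 t=21 v=5: → [20,30); WM=−∞
i=2 t=23 v=3: → [20,30); WM=23; [0,10) fires=1
i=3 t=46 v=9: → [40,50); WM=23
i=4 t=22 v=8: → [20,30); WM=23
i=5 t=6 v=6: DROP (t<23-4); WM=46; [20,30) fires=3
i=6 t=49 v=9: → [40,50); WM=46
i=7 t=12 v=1: DROP (t<46-4); WM=46
i=8 t=43 v=5: → [40,50); WM=49
i=9 t=54 v=9: → [50,60); WM=49

2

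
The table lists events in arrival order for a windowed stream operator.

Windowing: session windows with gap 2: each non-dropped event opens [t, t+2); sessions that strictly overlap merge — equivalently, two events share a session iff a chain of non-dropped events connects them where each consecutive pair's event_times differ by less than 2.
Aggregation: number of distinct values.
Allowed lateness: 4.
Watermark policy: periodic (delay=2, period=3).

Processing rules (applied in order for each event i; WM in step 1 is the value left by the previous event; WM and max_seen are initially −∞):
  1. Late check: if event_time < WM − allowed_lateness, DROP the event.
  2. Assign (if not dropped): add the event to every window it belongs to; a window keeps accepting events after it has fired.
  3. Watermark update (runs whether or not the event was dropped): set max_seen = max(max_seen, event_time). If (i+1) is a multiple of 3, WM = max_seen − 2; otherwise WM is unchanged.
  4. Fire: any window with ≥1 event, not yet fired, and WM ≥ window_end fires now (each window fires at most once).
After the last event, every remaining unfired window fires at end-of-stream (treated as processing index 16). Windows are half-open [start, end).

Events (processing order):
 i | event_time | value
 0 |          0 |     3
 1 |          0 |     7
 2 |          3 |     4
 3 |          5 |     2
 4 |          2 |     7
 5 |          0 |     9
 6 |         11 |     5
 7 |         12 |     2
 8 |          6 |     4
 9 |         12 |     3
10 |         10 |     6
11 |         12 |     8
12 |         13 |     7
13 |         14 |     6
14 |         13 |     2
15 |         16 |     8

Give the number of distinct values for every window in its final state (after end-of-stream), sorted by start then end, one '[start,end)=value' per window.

i=0 t=0 v=3: → [0,2); WM=−∞
i=1 t=0 v=7: → [0,2); WM=−∞
i=2 t=3 v=4: → [3,5); WM=1
i=3 t=5 v=2: → [5,7); WM=1
i=4 t=2 v=7: → [2,5); WM=1
i=5 t=0 v=9: → [0,2); WM=3
i=6 t=11 v=5: → [11,13); WM=3
i=7 t=12 v=2: → [11,14); WM=3
i=8 t=6 v=4: → [5,8); WM=10
i=9 t=12 v=3: → [11,14); WM=10
i=10 t=10 v=6: → [10,14); WM=10
i=11 t=12 v=8: → [10,14); WM=10
i=12 t=13 v=7: → [10,15); WM=10
i=13 t=14 v=6: → [10,16); WM=10
i=14 t=13 v=2: → [10,16); WM=12
i=15 t=16 v=8: → [16,18); WM=12

[0,2)=3 [2,5)=2 [5,8)=2 [10,16)=6 [16,18)=1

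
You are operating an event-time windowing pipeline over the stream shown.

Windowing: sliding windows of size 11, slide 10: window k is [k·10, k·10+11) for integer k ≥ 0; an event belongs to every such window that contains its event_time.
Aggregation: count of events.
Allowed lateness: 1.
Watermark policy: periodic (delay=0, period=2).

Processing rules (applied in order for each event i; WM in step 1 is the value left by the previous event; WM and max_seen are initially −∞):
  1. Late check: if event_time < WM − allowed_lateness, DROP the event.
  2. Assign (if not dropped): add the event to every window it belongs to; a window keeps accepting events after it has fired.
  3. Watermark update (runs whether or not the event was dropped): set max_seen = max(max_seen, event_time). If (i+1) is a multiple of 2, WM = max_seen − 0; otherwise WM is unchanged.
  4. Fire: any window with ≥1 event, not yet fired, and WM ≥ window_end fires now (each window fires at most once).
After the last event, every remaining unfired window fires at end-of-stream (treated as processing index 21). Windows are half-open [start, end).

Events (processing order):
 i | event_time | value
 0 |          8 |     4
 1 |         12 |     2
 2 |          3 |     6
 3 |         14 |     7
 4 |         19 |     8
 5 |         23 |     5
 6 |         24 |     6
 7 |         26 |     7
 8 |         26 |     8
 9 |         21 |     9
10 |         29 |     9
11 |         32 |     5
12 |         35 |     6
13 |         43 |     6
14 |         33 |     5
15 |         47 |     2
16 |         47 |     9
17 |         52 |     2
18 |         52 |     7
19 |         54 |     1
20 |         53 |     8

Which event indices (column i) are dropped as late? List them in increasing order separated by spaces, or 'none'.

2 9 14

i=0 t=8 v=4: → [0,11); WM=−∞
i=1 t=12 v=2: → [10,21); WM=12; [0,11) fires=1
i=2 t=3 v=6: DROP (t<12-1); WM=12
i=3 t=14 v=7: → [10,21); WM=14
i=4 t=19 v=8: → [10,21); WM=14
i=5 t=23 v=5: → [20,31); WM=23; [10,21) fires=3
i=6 t=24 v=6: → [20,31); WM=23
i=7 t=26 v=7: → [20,31); WM=26
i=8 t=26 v=8: → [20,31); WM=26
i=9 t=21 v=9: DROP (t<26-1); WM=26
i=10 t=29 v=9: → [20,31); WM=26
i=11 t=32 v=5: → [30,41); WM=32; [20,31) fires=5
i=12 t=35 v=6: → [30,41); WM=32
i=13 t=43 v=6: → [40,51); WM=43; [30,41) fires=2
i=14 t=33 v=5: DROP (t<43-1); WM=43
i=15 t=47 v=2: → [40,51); WM=47
i=16 t=47 v=9: → [40,51); WM=47
i=17 t=52 v=2: → [50,61); WM=52; [40,51) fires=3
i=18 t=52 v=7: → [50,61); WM=52
i=19 t=54 v=1: → [50,61); WM=54
i=20 t=53 v=8: → [50,61); WM=54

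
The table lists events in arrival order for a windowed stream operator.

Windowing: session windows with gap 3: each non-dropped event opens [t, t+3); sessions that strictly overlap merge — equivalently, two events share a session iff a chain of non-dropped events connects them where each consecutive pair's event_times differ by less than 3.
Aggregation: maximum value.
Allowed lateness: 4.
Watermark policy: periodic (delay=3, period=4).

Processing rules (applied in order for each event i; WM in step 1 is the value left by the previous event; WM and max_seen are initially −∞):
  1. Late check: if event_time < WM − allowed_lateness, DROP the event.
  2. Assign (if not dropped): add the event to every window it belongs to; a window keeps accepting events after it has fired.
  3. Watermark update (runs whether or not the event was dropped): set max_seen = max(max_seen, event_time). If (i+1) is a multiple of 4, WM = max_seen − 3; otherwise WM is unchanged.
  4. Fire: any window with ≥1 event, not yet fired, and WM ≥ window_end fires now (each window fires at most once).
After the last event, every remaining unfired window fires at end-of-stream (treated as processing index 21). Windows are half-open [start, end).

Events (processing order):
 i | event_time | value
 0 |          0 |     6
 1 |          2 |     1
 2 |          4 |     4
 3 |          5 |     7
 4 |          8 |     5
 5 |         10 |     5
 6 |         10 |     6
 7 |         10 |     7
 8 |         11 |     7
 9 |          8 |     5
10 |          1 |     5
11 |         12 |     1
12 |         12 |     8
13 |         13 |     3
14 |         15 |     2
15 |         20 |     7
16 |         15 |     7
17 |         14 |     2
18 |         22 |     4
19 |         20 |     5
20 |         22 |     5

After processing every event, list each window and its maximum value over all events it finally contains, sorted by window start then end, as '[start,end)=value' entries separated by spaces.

i=0 t=0 v=6: → [0,3); WM=−∞
i=1 t=2 v=1: → [0,5); WM=−∞
i=2 t=4 v=4: → [0,7); WM=−∞
i=3 t=5 v=7: → [0,8); WM=2
i=4 t=8 v=5: → [8,11); WM=2
i=5 t=10 v=5: → [8,13); WM=2
i=6 t=10 v=6: → [8,13); WM=2
i=7 t=10 v=7: → [8,13); WM=7
i=8 t=11 v=7: → [8,14); WM=7
i=9 t=8 v=5: → [8,14); WM=7
i=10 t=1 v=5: DROP (t<7-4); WM=7
i=11 t=12 v=1: → [8,15); WM=9
i=12 t=12 v=8: → [8,15); WM=9
i=13 t=13 v=3: → [8,16); WM=9
i=14 t=15 v=2: → [8,18); WM=9
i=15 t=20 v=7: → [20,23); WM=17
i=16 t=15 v=7: → [8,18); WM=17
i=17 t=14 v=2: → [8,18); WM=17
i=18 t=22 v=4: → [20,25); WM=17
i=19 t=20 v=5: → [20,25); WM=19
i=20 t=22 v=5: → [20,25); WM=19

[0,8)=7 [8,18)=8 [20,25)=7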